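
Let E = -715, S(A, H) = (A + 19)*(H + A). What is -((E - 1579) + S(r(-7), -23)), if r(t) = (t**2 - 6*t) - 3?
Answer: -4661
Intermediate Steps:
r(t) = -3 + t**2 - 6*t
S(A, H) = (19 + A)*(A + H)
-((E - 1579) + S(r(-7), -23)) = -((-715 - 1579) + ((-3 + (-7)**2 - 6*(-7))**2 + 19*(-3 + (-7)**2 - 6*(-7)) + 19*(-23) + (-3 + (-7)**2 - 6*(-7))*(-23))) = -(-2294 + ((-3 + 49 + 42)**2 + 19*(-3 + 49 + 42) - 437 + (-3 + 49 + 42)*(-23))) = -(-2294 + (88**2 + 19*88 - 437 + 88*(-23))) = -(-2294 + (7744 + 1672 - 437 - 2024)) = -(-2294 + 6955) = -1*4661 = -4661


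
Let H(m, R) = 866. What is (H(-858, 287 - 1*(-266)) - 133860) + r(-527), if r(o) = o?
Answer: -133521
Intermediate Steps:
(H(-858, 287 - 1*(-266)) - 133860) + r(-527) = (866 - 133860) - 527 = -132994 - 527 = -133521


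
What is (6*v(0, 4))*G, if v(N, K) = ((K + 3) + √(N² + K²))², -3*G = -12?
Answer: 2904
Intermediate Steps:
G = 4 (G = -⅓*(-12) = 4)
v(N, K) = (3 + K + √(K² + N²))² (v(N, K) = ((3 + K) + √(K² + N²))² = (3 + K + √(K² + N²))²)
(6*v(0, 4))*G = (6*(3 + 4 + √(4² + 0²))²)*4 = (6*(3 + 4 + √(16 + 0))²)*4 = (6*(3 + 4 + √16)²)*4 = (6*(3 + 4 + 4)²)*4 = (6*11²)*4 = (6*121)*4 = 726*4 = 2904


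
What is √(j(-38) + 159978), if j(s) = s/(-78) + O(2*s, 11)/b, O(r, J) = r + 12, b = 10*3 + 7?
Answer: √333111443223/1443 ≈ 399.97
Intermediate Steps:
b = 37 (b = 30 + 7 = 37)
O(r, J) = 12 + r
j(s) = 12/37 + 119*s/2886 (j(s) = s/(-78) + (12 + 2*s)/37 = s*(-1/78) + (12 + 2*s)*(1/37) = -s/78 + (12/37 + 2*s/37) = 12/37 + 119*s/2886)
√(j(-38) + 159978) = √((12/37 + (119/2886)*(-38)) + 159978) = √((12/37 - 2261/1443) + 159978) = √(-1793/1443 + 159978) = √(230846461/1443) = √333111443223/1443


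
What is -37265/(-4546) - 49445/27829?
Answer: 812270715/126510634 ≈ 6.4206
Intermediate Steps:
-37265/(-4546) - 49445/27829 = -37265*(-1/4546) - 49445*1/27829 = 37265/4546 - 49445/27829 = 812270715/126510634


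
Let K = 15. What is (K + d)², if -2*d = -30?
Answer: 900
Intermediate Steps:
d = 15 (d = -½*(-30) = 15)
(K + d)² = (15 + 15)² = 30² = 900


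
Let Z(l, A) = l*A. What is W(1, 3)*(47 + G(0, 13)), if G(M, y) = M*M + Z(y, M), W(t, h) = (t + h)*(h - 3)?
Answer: 0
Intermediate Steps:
Z(l, A) = A*l
W(t, h) = (-3 + h)*(h + t) (W(t, h) = (h + t)*(-3 + h) = (-3 + h)*(h + t))
G(M, y) = M² + M*y (G(M, y) = M*M + M*y = M² + M*y)
W(1, 3)*(47 + G(0, 13)) = (3² - 3*3 - 3*1 + 3*1)*(47 + 0*(0 + 13)) = (9 - 9 - 3 + 3)*(47 + 0*13) = 0*(47 + 0) = 0*47 = 0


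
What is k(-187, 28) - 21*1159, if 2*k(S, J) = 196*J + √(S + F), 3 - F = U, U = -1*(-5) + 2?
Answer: -21595 + I*√191/2 ≈ -21595.0 + 6.9101*I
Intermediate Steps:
U = 7 (U = 5 + 2 = 7)
F = -4 (F = 3 - 1*7 = 3 - 7 = -4)
k(S, J) = √(-4 + S)/2 + 98*J (k(S, J) = (196*J + √(S - 4))/2 = (196*J + √(-4 + S))/2 = (√(-4 + S) + 196*J)/2 = √(-4 + S)/2 + 98*J)
k(-187, 28) - 21*1159 = (√(-4 - 187)/2 + 98*28) - 21*1159 = (√(-191)/2 + 2744) - 24339 = ((I*√191)/2 + 2744) - 24339 = (I*√191/2 + 2744) - 24339 = (2744 + I*√191/2) - 24339 = -21595 + I*√191/2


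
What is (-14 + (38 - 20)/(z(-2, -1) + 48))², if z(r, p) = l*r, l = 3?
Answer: 9025/49 ≈ 184.18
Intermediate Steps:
z(r, p) = 3*r
(-14 + (38 - 20)/(z(-2, -1) + 48))² = (-14 + (38 - 20)/(3*(-2) + 48))² = (-14 + 18/(-6 + 48))² = (-14 + 18/42)² = (-14 + 18*(1/42))² = (-14 + 3/7)² = (-95/7)² = 9025/49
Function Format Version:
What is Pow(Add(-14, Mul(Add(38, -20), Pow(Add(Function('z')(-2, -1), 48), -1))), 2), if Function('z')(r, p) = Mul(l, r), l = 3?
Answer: Rational(9025, 49) ≈ 184.18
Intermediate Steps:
Function('z')(r, p) = Mul(3, r)
Pow(Add(-14, Mul(Add(38, -20), Pow(Add(Function('z')(-2, -1), 48), -1))), 2) = Pow(Add(-14, Mul(Add(38, -20), Pow(Add(Mul(3, -2), 48), -1))), 2) = Pow(Add(-14, Mul(18, Pow(Add(-6, 48), -1))), 2) = Pow(Add(-14, Mul(18, Pow(42, -1))), 2) = Pow(Add(-14, Mul(18, Rational(1, 42))), 2) = Pow(Add(-14, Rational(3, 7)), 2) = Pow(Rational(-95, 7), 2) = Rational(9025, 49)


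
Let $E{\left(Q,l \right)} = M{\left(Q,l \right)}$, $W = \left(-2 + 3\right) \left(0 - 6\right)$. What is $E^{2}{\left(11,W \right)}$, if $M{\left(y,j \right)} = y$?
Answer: $121$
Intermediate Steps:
$W = -6$ ($W = 1 \left(-6\right) = -6$)
$E{\left(Q,l \right)} = Q$
$E^{2}{\left(11,W \right)} = 11^{2} = 121$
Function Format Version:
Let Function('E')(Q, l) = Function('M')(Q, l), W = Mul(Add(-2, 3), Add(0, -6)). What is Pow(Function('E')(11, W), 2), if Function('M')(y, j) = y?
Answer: 121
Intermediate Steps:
W = -6 (W = Mul(1, -6) = -6)
Function('E')(Q, l) = Q
Pow(Function('E')(11, W), 2) = Pow(11, 2) = 121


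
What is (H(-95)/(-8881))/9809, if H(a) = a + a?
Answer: 190/87113729 ≈ 2.1811e-6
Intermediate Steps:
H(a) = 2*a
(H(-95)/(-8881))/9809 = ((2*(-95))/(-8881))/9809 = -190*(-1/8881)*(1/9809) = (190/8881)*(1/9809) = 190/87113729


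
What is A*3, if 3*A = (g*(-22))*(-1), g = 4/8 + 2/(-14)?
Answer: 55/7 ≈ 7.8571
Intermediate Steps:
g = 5/14 (g = 4*(⅛) + 2*(-1/14) = ½ - ⅐ = 5/14 ≈ 0.35714)
A = 55/21 (A = (((5/14)*(-22))*(-1))/3 = (-55/7*(-1))/3 = (⅓)*(55/7) = 55/21 ≈ 2.6190)
A*3 = (55/21)*3 = 55/7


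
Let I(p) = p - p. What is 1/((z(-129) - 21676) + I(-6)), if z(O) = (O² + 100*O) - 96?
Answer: -1/18031 ≈ -5.5460e-5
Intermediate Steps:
z(O) = -96 + O² + 100*O
I(p) = 0
1/((z(-129) - 21676) + I(-6)) = 1/(((-96 + (-129)² + 100*(-129)) - 21676) + 0) = 1/(((-96 + 16641 - 12900) - 21676) + 0) = 1/((3645 - 21676) + 0) = 1/(-18031 + 0) = 1/(-18031) = -1/18031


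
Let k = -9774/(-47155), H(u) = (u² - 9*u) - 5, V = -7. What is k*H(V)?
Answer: 1045818/47155 ≈ 22.178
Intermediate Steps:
H(u) = -5 + u² - 9*u
k = 9774/47155 (k = -9774*(-1/47155) = 9774/47155 ≈ 0.20727)
k*H(V) = 9774*(-5 + (-7)² - 9*(-7))/47155 = 9774*(-5 + 49 + 63)/47155 = (9774/47155)*107 = 1045818/47155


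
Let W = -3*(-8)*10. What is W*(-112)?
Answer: -26880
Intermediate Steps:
W = 240 (W = 24*10 = 240)
W*(-112) = 240*(-112) = -26880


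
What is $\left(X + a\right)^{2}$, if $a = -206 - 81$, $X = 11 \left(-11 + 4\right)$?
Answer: $132496$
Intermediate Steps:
$X = -77$ ($X = 11 \left(-7\right) = -77$)
$a = -287$
$\left(X + a\right)^{2} = \left(-77 - 287\right)^{2} = \left(-364\right)^{2} = 132496$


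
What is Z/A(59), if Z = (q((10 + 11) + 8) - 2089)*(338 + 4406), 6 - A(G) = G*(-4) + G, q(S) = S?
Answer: -9772640/183 ≈ -53402.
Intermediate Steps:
A(G) = 6 + 3*G (A(G) = 6 - (G*(-4) + G) = 6 - (-4*G + G) = 6 - (-3)*G = 6 + 3*G)
Z = -9772640 (Z = (((10 + 11) + 8) - 2089)*(338 + 4406) = ((21 + 8) - 2089)*4744 = (29 - 2089)*4744 = -2060*4744 = -9772640)
Z/A(59) = -9772640/(6 + 3*59) = -9772640/(6 + 177) = -9772640/183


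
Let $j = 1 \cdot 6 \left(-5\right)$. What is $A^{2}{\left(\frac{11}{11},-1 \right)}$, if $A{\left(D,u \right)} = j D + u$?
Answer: $961$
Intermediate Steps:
$j = -30$ ($j = 6 \left(-5\right) = -30$)
$A{\left(D,u \right)} = u - 30 D$ ($A{\left(D,u \right)} = - 30 D + u = u - 30 D$)
$A^{2}{\left(\frac{11}{11},-1 \right)} = \left(-1 - 30 \cdot \frac{11}{11}\right)^{2} = \left(-1 - 30 \cdot 11 \cdot \frac{1}{11}\right)^{2} = \left(-1 - 30\right)^{2} = \left(-31\right)^{2} = 961$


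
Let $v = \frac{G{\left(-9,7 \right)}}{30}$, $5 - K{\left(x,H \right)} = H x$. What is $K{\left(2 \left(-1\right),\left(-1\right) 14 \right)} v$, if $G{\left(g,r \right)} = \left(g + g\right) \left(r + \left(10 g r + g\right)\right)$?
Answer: $- \frac{43608}{5} \approx -8721.6$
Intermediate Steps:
$K{\left(x,H \right)} = 5 - H x$
$G{\left(g,r \right)} = 2 g \left(g + r + 10 g r\right)$ ($G{\left(g,r \right)} = 2 g \left(r + \left(10 g r + g\right)\right) = 2 g \left(r + \left(g + 10 g r\right)\right) = 2 g \left(g + r + 10 g r\right)$)
$v = \frac{1896}{5}$ ($v = \frac{2 \left(-9\right) \left(-9 + 7 + 10 \left(-9\right) 7\right)}{30} = 2 \left(-9\right) \left(-9 + 7 - 630\right) \frac{1}{30} = 2 \left(-9\right) \left(-632\right) \frac{1}{30} = 11376 \cdot \frac{1}{30} = \frac{1896}{5} \approx 379.2$)
$K{\left(2 \left(-1\right),\left(-1\right) 14 \right)} v = \left(5 - \left(-1\right) 14 \cdot 2 \left(-1\right)\right) \frac{1896}{5} = \left(5 - \left(-14\right) \left(-2\right)\right) \frac{1896}{5} = \left(5 - 28\right) \frac{1896}{5} = \left(-23\right) \frac{1896}{5} = - \frac{43608}{5}$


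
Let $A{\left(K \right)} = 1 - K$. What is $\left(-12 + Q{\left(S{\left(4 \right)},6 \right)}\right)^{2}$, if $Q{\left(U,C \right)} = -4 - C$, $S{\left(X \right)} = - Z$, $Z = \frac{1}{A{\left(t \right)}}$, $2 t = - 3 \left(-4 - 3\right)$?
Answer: $484$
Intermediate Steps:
$t = \frac{21}{2}$ ($t = \frac{\left(-3\right) \left(-4 - 3\right)}{2} = \frac{\left(-3\right) \left(-7\right)}{2} = \frac{1}{2} \cdot 21 = \frac{21}{2} \approx 10.5$)
$Z = - \frac{2}{19}$ ($Z = \frac{1}{1 - \frac{21}{2}} = \frac{1}{- \frac{19}{2}} = - \frac{2}{19} \approx -0.10526$)
$S{\left(X \right)} = \frac{2}{19}$ ($S{\left(X \right)} = \left(-1\right) \left(- \frac{2}{19}\right) = \frac{2}{19}$)
$\left(-12 + Q{\left(S{\left(4 \right)},6 \right)}\right)^{2} = \left(-12 - 10\right)^{2} = \left(-22\right)^{2} = 484$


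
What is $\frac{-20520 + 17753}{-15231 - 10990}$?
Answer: $\frac{2767}{26221} \approx 0.10553$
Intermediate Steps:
$\frac{-20520 + 17753}{-15231 - 10990} = - \frac{2767}{-15231 - 10990} = - \frac{2767}{-26221} = \left(-2767\right) \left(- \frac{1}{26221}\right) = \frac{2767}{26221}$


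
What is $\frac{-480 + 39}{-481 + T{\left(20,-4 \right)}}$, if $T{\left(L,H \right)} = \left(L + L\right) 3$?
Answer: $\frac{441}{361} \approx 1.2216$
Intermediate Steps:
$T{\left(L,H \right)} = 6 L$ ($T{\left(L,H \right)} = 2 L 3 = 6 L$)
$\frac{-480 + 39}{-481 + T{\left(20,-4 \right)}} = \frac{-480 + 39}{-481 + 6 \cdot 20} = - \frac{441}{-481 + 120} = - \frac{441}{-361} = \left(-441\right) \left(- \frac{1}{361}\right) = \frac{441}{361}$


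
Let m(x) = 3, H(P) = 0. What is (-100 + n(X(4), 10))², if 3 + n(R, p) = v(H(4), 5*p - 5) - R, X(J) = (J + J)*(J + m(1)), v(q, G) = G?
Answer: 12996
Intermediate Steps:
X(J) = 2*J*(3 + J) (X(J) = (J + J)*(J + 3) = (2*J)*(3 + J) = 2*J*(3 + J))
n(R, p) = -8 - R + 5*p (n(R, p) = -3 + ((5*p - 5) - R) = -3 + ((-5 + 5*p) - R) = -3 + (-5 - R + 5*p) = -8 - R + 5*p)
(-100 + n(X(4), 10))² = (-100 + (-8 - 2*4*(3 + 4) + 5*10))² = (-100 + (-8 - 2*4*7 + 50))² = (-100 + (-8 - 1*56 + 50))² = (-100 + (-8 - 56 + 50))² = (-100 - 14)² = (-114)² = 12996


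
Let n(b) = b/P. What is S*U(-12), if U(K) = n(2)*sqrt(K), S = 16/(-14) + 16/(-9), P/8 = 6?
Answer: -46*I*sqrt(3)/189 ≈ -0.42156*I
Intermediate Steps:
P = 48 (P = 8*6 = 48)
S = -184/63 (S = 16*(-1/14) + 16*(-1/9) = -8/7 - 16/9 = -184/63 ≈ -2.9206)
n(b) = b/48
U(K) = sqrt(K)/24 (U(K) = ((1/48)*2)*sqrt(K) = sqrt(K)/24)
S*U(-12) = -23*sqrt(-12)/189 = -23*2*I*sqrt(3)/189 = -46*I*sqrt(3)/189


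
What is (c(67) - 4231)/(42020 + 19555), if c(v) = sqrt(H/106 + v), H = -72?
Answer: -4231/61575 + sqrt(186295)/3263475 ≈ -0.068581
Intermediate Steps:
c(v) = sqrt(-36/53 + v) (c(v) = sqrt(-72/106 + v) = sqrt(-72*1/106 + v) = sqrt(-36/53 + v))
(c(67) - 4231)/(42020 + 19555) = (sqrt(-1908 + 2809*67)/53 - 4231)/(42020 + 19555) = (sqrt(-1908 + 188203)/53 - 4231)/61575 = (sqrt(186295)/53 - 4231)*(1/61575) = (-4231 + sqrt(186295)/53)*(1/61575) = -4231/61575 + sqrt(186295)/3263475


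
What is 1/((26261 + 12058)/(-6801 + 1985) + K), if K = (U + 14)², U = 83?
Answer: 4816/45275425 ≈ 0.00010637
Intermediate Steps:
K = 9409 (K = (83 + 14)² = 97² = 9409)
1/((26261 + 12058)/(-6801 + 1985) + K) = 1/((26261 + 12058)/(-6801 + 1985) + 9409) = 1/(38319/(-4816) + 9409) = 1/(38319*(-1/4816) + 9409) = 1/(-38319/4816 + 9409) = 1/(45275425/4816) = 4816/45275425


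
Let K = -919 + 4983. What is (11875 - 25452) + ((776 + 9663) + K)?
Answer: 926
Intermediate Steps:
K = 4064
(11875 - 25452) + ((776 + 9663) + K) = (11875 - 25452) + ((776 + 9663) + 4064) = -13577 + (10439 + 4064) = -13577 + 14503 = 926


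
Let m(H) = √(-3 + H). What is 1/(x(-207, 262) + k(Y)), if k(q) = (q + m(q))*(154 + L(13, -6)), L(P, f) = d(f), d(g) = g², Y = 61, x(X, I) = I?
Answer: 2963/34594026 - 95*√58/69188052 ≈ 7.5194e-5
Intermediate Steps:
L(P, f) = f²
k(q) = 190*q + 190*√(-3 + q) (k(q) = (q + √(-3 + q))*(154 + (-6)²) = (q + √(-3 + q))*(154 + 36) = (q + √(-3 + q))*190 = 190*q + 190*√(-3 + q))
1/(x(-207, 262) + k(Y)) = 1/(262 + (190*61 + 190*√(-3 + 61))) = 1/(262 + (11590 + 190*√58)) = 1/(11852 + 190*√58)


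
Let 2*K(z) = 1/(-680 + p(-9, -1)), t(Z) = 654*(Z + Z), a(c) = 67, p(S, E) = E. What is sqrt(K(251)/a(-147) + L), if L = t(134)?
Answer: sqrt(1459541213773098)/91254 ≈ 418.65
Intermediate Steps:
t(Z) = 1308*Z (t(Z) = 654*(2*Z) = 1308*Z)
L = 175272 (L = 1308*134 = 175272)
K(z) = -1/1362 (K(z) = 1/(2*(-680 - 1)) = (1/2)/(-681) = (1/2)*(-1/681) = -1/1362)
sqrt(K(251)/a(-147) + L) = sqrt(-1/1362/67 + 175272) = sqrt(-1/1362*1/67 + 175272) = sqrt(-1/91254 + 175272) = sqrt(15994271087/91254) = sqrt(1459541213773098)/91254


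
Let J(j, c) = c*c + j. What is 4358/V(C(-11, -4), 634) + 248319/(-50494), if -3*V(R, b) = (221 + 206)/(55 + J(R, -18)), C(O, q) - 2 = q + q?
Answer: -246345173601/21560938 ≈ -11426.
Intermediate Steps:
C(O, q) = 2 + 2*q (C(O, q) = 2 + (q + q) = 2 + 2*q)
J(j, c) = j + c² (J(j, c) = c² + j = j + c²)
V(R, b) = -427/(3*(379 + R)) (V(R, b) = -(221 + 206)/(3*(55 + (R + (-18)²))) = -427/(3*(55 + (R + 324))) = -427/(3*(55 + (324 + R))) = -427/(3*(379 + R)))
4358/V(C(-11, -4), 634) + 248319/(-50494) = 4358/((-427/(1137 + 3*(2 + 2*(-4))))) + 248319/(-50494) = 4358/((-427/(1137 + 3*(2 - 8)))) + 248319*(-1/50494) = 4358/((-427/(1137 + 3*(-6)))) - 248319/50494 = 4358/((-427/(1137 - 18))) - 248319/50494 = 4358/((-427/1119)) - 248319/50494 = 4358/((-427*1/1119)) - 248319/50494 = 4358/(-427/1119) - 248319/50494 = 4358*(-1119/427) - 248319/50494 = -4876602/427 - 248319/50494 = -246345173601/21560938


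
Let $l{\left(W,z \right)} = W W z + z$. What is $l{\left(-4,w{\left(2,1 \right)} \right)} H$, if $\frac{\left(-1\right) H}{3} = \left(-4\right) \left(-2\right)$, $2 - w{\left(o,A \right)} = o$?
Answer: $0$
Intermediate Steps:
$w{\left(o,A \right)} = 2 - o$
$l{\left(W,z \right)} = z + z W^{2}$ ($l{\left(W,z \right)} = W^{2} z + z = z W^{2} + z = z + z W^{2}$)
$H = -24$ ($H = - 3 \left(\left(-4\right) \left(-2\right)\right) = \left(-3\right) 8 = -24$)
$l{\left(-4,w{\left(2,1 \right)} \right)} H = \left(2 - 2\right) \left(1 + \left(-4\right)^{2}\right) \left(-24\right) = \left(2 - 2\right) \left(1 + 16\right) \left(-24\right) = 0 \cdot 17 \left(-24\right) = 0 \left(-24\right) = 0$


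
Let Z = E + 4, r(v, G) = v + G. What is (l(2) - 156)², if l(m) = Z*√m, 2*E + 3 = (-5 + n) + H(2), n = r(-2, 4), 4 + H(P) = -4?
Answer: 24354 + 936*√2 ≈ 25678.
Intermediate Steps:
r(v, G) = G + v
H(P) = -8 (H(P) = -4 - 4 = -8)
n = 2 (n = 4 - 2 = 2)
E = -7 (E = -3/2 + ((-5 + 2) - 8)/2 = -3/2 + (-3 - 8)/2 = -3/2 + (½)*(-11) = -3/2 - 11/2 = -7)
Z = -3 (Z = -7 + 4 = -3)
l(m) = -3*√m
(l(2) - 156)² = (-3*√2 - 156)² = (-156 - 3*√2)²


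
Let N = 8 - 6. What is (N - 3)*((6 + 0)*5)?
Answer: -30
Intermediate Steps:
N = 2
(N - 3)*((6 + 0)*5) = (2 - 3)*((6 + 0)*5) = -6*5 = -1*30 = -30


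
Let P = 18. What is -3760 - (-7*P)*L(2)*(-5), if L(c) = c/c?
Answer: -4390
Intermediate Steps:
L(c) = 1
-3760 - (-7*P)*L(2)*(-5) = -3760 - (-7*18)*1*(-5) = -3760 - (-126)*(-5) = -3760 - 1*630 = -3760 - 630 = -4390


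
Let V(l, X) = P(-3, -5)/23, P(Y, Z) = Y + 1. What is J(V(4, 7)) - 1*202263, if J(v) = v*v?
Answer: -106997123/529 ≈ -2.0226e+5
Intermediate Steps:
P(Y, Z) = 1 + Y
V(l, X) = -2/23 (V(l, X) = (1 - 3)/23 = -2*1/23 = -2/23)
J(v) = v²
J(V(4, 7)) - 1*202263 = (-2/23)² - 1*202263 = 4/529 - 202263 = -106997123/529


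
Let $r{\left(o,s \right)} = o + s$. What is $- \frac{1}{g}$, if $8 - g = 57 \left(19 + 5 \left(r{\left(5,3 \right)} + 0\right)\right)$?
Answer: $\frac{1}{3355} \approx 0.00029806$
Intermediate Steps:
$g = -3355$ ($g = 8 - 57 \left(19 + 5 \left(\left(5 + 3\right) + 0\right)\right) = 8 - 57 \left(19 + 5 \left(8 + 0\right)\right) = 8 - 57 \left(19 + 5 \cdot 8\right) = 8 - 57 \left(19 + 40\right) = 8 - 57 \cdot 59 = 8 - 3363 = -3355$)
$- \frac{1}{g} = - \frac{1}{-3355} = \left(-1\right) \left(- \frac{1}{3355}\right) = \frac{1}{3355}$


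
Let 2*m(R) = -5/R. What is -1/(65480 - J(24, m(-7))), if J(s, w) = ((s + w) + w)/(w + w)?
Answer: -5/327227 ≈ -1.5280e-5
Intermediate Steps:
m(R) = -5/(2*R) (m(R) = (-5/R)/2 = -5/(2*R))
J(s, w) = (s + 2*w)/(2*w) (J(s, w) = (s + 2*w)/((2*w)) = (s + 2*w)*(1/(2*w)) = (s + 2*w)/(2*w))
-1/(65480 - J(24, m(-7))) = -1/(65480 - (-5/2/(-7) + (½)*24)/((-5/2/(-7)))) = -1/(65480 - (-5/2*(-⅐) + 12)/((-5/2*(-⅐)))) = -1/(65480 - (5/14 + 12)/5/14) = -1/(65480 - 14*173/(5*14)) = -1/(65480 - 1*173/5) = -1/(65480 - 173/5) = -1/327227/5 = -1*5/327227 = -5/327227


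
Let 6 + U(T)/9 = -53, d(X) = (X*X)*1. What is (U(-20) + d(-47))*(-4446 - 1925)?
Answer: -10690538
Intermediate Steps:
d(X) = X**2 (d(X) = X**2*1 = X**2)
U(T) = -531 (U(T) = -54 + 9*(-53) = -54 - 477 = -531)
(U(-20) + d(-47))*(-4446 - 1925) = (-531 + (-47)**2)*(-4446 - 1925) = (-531 + 2209)*(-6371) = 1678*(-6371) = -10690538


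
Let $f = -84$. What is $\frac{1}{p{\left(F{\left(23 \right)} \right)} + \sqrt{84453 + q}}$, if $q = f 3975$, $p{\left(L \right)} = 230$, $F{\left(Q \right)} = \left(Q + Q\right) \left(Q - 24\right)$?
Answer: $\frac{230}{302347} - \frac{i \sqrt{249447}}{302347} \approx 0.00076072 - 0.0016519 i$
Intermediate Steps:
$F{\left(Q \right)} = 2 Q \left(-24 + Q\right)$
$q = -333900$ ($q = \left(-84\right) 3975 = -333900$)
$\frac{1}{p{\left(F{\left(23 \right)} \right)} + \sqrt{84453 + q}} = \frac{1}{230 + \sqrt{84453 - 333900}} = \frac{1}{230 + \sqrt{-249447}} = \frac{1}{230 + i \sqrt{249447}}$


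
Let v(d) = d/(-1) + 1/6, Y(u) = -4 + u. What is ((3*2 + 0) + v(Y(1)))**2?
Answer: 3025/36 ≈ 84.028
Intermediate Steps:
v(d) = 1/6 - d (v(d) = d*(-1) + 1*(1/6) = -d + 1/6 = 1/6 - d)
((3*2 + 0) + v(Y(1)))**2 = ((3*2 + 0) + (1/6 - (-4 + 1)))**2 = ((6 + 0) + (1/6 - 1*(-3)))**2 = (6 + (1/6 + 3))**2 = (6 + 19/6)**2 = (55/6)**2 = 3025/36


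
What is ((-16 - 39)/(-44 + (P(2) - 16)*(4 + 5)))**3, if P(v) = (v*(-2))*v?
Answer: 1331/140608 ≈ 0.0094660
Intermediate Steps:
P(v) = -2*v**2 (P(v) = (-2*v)*v = -2*v**2)
((-16 - 39)/(-44 + (P(2) - 16)*(4 + 5)))**3 = ((-16 - 39)/(-44 + (-2*2**2 - 16)*(4 + 5)))**3 = (-55/(-44 + (-2*4 - 16)*9))**3 = (-55/(-44 + (-8 - 16)*9))**3 = (-55/(-44 - 24*9))**3 = (-55/(-44 - 216))**3 = (-55/(-260))**3 = (-55*(-1/260))**3 = (11/52)**3 = 1331/140608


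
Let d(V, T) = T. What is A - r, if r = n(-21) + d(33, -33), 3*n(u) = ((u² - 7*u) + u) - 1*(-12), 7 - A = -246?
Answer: 93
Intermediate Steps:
A = 253 (A = 7 - 1*(-246) = 7 + 246 = 253)
n(u) = 4 - 2*u + u²/3 (n(u) = (((u² - 7*u) + u) - 1*(-12))/3 = ((u² - 6*u) + 12)/3 = (12 + u² - 6*u)/3 = 4 - 2*u + u²/3)
r = 160 (r = (4 - 2*(-21) + (⅓)*(-21)²) - 33 = (4 + 42 + (⅓)*441) - 33 = (4 + 42 + 147) - 33 = 193 - 33 = 160)
A - r = 253 - 1*160 = 253 - 160 = 93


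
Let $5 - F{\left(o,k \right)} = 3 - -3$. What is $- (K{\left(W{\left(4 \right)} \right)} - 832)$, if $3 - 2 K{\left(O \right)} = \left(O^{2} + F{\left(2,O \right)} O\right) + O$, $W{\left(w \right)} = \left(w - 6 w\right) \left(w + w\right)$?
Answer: $\frac{27261}{2} \approx 13631.0$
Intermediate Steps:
$W{\left(w \right)} = - 10 w^{2}$ ($W{\left(w \right)} = - 5 w 2 w = - 10 w^{2}$)
$F{\left(o,k \right)} = -1$ ($F{\left(o,k \right)} = 5 - \left(3 - -3\right) = 5 - \left(3 + 3\right) = 5 - 6 = -1$)
$K{\left(O \right)} = \frac{3}{2} - \frac{O^{2}}{2}$ ($K{\left(O \right)} = \frac{3}{2} - \frac{\left(O^{2} - O\right) + O}{2} = \frac{3}{2} - \frac{O^{2}}{2}$)
$- (K{\left(W{\left(4 \right)} \right)} - 832) = - (\left(\frac{3}{2} - \frac{\left(- 10 \cdot 4^{2}\right)^{2}}{2}\right) - 832) = - (\left(\frac{3}{2} - \frac{\left(\left(-10\right) 16\right)^{2}}{2}\right) - 832) = - (\left(\frac{3}{2} - \frac{\left(-160\right)^{2}}{2}\right) - 832) = - (\left(\frac{3}{2} - 12800\right) - 832) = - (- \frac{25597}{2} - 832) = \left(-1\right) \left(- \frac{27261}{2}\right) = \frac{27261}{2}$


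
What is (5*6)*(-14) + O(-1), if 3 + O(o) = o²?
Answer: -422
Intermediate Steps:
O(o) = -3 + o²
(5*6)*(-14) + O(-1) = (5*6)*(-14) + (-3 + (-1)²) = 30*(-14) + (-3 + 1) = -420 - 2 = -422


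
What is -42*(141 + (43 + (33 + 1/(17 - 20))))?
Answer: -9100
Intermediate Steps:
-42*(141 + (43 + (33 + 1/(17 - 20)))) = -42*(141 + (43 + (33 + 1/(-3)))) = -42*(141 + (43 + (33 - ⅓))) = -42*(141 + (43 + 98/3)) = -42*(141 + 227/3) = -42*650/3 = -9100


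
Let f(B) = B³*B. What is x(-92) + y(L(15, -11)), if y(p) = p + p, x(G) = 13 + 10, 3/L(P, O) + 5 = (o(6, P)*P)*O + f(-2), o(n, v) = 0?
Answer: 259/11 ≈ 23.545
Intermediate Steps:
f(B) = B⁴
L(P, O) = 3/11 (L(P, O) = 3/(-5 + ((0*P)*O + (-2)⁴)) = 3/(-5 + (0*O + 16)) = 3/(-5 + (0 + 16)) = 3/(-5 + 16) = 3/11)
x(G) = 23
y(p) = 2*p
x(-92) + y(L(15, -11)) = 23 + 2*(3/11) = 23 + 6/11 = 259/11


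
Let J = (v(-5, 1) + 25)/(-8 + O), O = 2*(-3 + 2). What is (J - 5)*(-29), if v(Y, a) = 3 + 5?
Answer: 2407/10 ≈ 240.70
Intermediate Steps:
v(Y, a) = 8
O = -2 (O = 2*(-1) = -2)
J = -33/10 (J = (8 + 25)/(-8 - 2) = 33/(-10) = 33*(-⅒) = -33/10 ≈ -3.3000)
(J - 5)*(-29) = (-33/10 - 5)*(-29) = -83/10*(-29) = 2407/10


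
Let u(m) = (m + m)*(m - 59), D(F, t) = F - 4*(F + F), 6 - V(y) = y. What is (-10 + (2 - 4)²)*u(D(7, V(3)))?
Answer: -63504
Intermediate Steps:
V(y) = 6 - y
D(F, t) = -7*F (D(F, t) = F - 8*F = -7*F)
u(m) = 2*m*(-59 + m) (u(m) = (2*m)*(-59 + m) = 2*m*(-59 + m))
(-10 + (2 - 4)²)*u(D(7, V(3))) = (-10 + (2 - 4)²)*(2*(-7*7)*(-59 - 7*7)) = (-10 + (-2)²)*(2*(-49)*(-59 - 49)) = (-10 + 4)*(2*(-49)*(-108)) = -6*10584 = -63504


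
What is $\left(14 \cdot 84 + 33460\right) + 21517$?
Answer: $56153$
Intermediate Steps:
$\left(14 \cdot 84 + 33460\right) + 21517 = \left(1176 + 33460\right) + 21517 = 34636 + 21517 = 56153$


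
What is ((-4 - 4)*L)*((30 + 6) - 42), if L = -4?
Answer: -192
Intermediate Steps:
((-4 - 4)*L)*((30 + 6) - 42) = ((-4 - 4)*(-4))*((30 + 6) - 42) = (-8*(-4))*(36 - 42) = 32*(-6) = -192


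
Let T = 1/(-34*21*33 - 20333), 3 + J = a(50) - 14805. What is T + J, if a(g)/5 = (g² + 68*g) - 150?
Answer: 611984089/43895 ≈ 13942.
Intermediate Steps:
a(g) = -750 + 5*g² + 340*g (a(g) = 5*((g² + 68*g) - 150) = 5*(-150 + g² + 68*g) = -750 + 5*g² + 340*g)
J = 13942 (J = -3 + ((-750 + 5*50² + 340*50) - 14805) = -3 + ((-750 + 5*2500 + 17000) - 14805) = -3 + ((-750 + 12500 + 17000) - 14805) = -3 + (28750 - 14805) = -3 + 13945 = 13942)
T = -1/43895 (T = 1/(-714*33 - 20333) = 1/(-23562 - 20333) = 1/(-43895) = -1/43895 ≈ -2.2782e-5)
T + J = -1/43895 + 13942 = 611984089/43895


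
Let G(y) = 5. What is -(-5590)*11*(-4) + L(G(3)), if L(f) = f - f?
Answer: -245960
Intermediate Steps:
L(f) = 0
-(-5590)*11*(-4) + L(G(3)) = -(-5590)*11*(-4) + 0 = -(-5590)*(-44) + 0 = -430*572 + 0 = -245960 + 0 = -245960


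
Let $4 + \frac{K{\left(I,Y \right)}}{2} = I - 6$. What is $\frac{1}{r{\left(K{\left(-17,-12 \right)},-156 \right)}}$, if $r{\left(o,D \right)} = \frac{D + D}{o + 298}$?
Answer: $- \frac{61}{78} \approx -0.78205$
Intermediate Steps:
$K{\left(I,Y \right)} = -20 + 2 I$ ($K{\left(I,Y \right)} = -8 + 2 \left(I - 6\right) = -8 + 2 \left(-6 + I\right) = -8 + \left(-12 + 2 I\right) = -20 + 2 I$)
$r{\left(o,D \right)} = \frac{2 D}{298 + o}$
$\frac{1}{r{\left(K{\left(-17,-12 \right)},-156 \right)}} = \frac{1}{2 \left(-156\right) \frac{1}{298 + \left(-20 + 2 \left(-17\right)\right)}} = \frac{1}{2 \left(-156\right) \frac{1}{298 - 54}} = \frac{1}{2 \left(-156\right) \frac{1}{244}} = \frac{1}{- \frac{78}{61}} = - \frac{61}{78}$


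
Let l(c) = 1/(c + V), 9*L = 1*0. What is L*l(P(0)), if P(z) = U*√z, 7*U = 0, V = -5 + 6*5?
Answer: 0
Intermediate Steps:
V = 25 (V = -5 + 30 = 25)
U = 0 (U = (⅐)*0 = 0)
L = 0 (L = (1*0)/9 = (⅑)*0 = 0)
P(z) = 0 (P(z) = 0*√z = 0)
l(c) = 1/(25 + c) (l(c) = 1/(c + 25) = 1/(25 + c))
L*l(P(0)) = 0/(25 + 0) = 0/25 = 0*(1/25) = 0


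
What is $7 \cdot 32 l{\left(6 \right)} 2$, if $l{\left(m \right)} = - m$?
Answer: $-2688$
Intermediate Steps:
$7 \cdot 32 l{\left(6 \right)} 2 = 7 \cdot 32 \left(-1\right) 6 \cdot 2 = 224 \left(\left(-6\right) 2\right) = 224 \left(-12\right) = -2688$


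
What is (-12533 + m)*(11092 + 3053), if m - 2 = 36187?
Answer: 334614120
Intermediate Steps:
m = 36189 (m = 2 + 36187 = 36189)
(-12533 + m)*(11092 + 3053) = (-12533 + 36189)*(11092 + 3053) = 23656*14145 = 334614120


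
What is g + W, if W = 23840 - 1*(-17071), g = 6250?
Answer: 47161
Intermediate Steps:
W = 40911 (W = 23840 + 17071 = 40911)
g + W = 6250 + 40911 = 47161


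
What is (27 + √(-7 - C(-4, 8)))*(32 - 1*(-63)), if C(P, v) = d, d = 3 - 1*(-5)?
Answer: 2565 + 95*I*√15 ≈ 2565.0 + 367.93*I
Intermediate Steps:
d = 8 (d = 3 + 5 = 8)
C(P, v) = 8
(27 + √(-7 - C(-4, 8)))*(32 - 1*(-63)) = (27 + √(-7 - 1*8))*(32 - 1*(-63)) = (27 + √(-7 - 8))*(32 + 63) = (27 + √(-15))*95 = (27 + I*√15)*95 = 2565 + 95*I*√15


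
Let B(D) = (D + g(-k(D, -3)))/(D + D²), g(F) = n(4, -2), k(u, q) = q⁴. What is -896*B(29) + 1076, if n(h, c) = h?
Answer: 151092/145 ≈ 1042.0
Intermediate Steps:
g(F) = 4
B(D) = (4 + D)/(D + D²) (B(D) = (D + 4)/(D + D²) = (4 + D)/(D + D²))
-896*B(29) + 1076 = -896*(4 + 29)/(29*(1 + 29)) + 1076 = -896*33/(29*30) + 1076 = -896*11/290 + 1076 = -4928/145 + 1076 = 151092/145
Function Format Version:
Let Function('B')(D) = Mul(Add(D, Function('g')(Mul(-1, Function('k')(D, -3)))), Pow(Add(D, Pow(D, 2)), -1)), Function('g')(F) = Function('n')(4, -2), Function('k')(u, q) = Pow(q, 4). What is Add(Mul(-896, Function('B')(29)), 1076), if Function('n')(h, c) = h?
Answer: Rational(151092, 145) ≈ 1042.0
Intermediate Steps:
Function('g')(F) = 4
Function('B')(D) = Mul(Pow(Add(D, Pow(D, 2)), -1), Add(4, D)) (Function('B')(D) = Mul(Add(D, 4), Pow(Add(D, Pow(D, 2)), -1)) = Mul(Add(4, D), Pow(Add(D, Pow(D, 2)), -1)) = Mul(Pow(Add(D, Pow(D, 2)), -1), Add(4, D)))
Add(Mul(-896, Function('B')(29)), 1076) = Add(Mul(-896, Mul(Pow(29, -1), Pow(Add(1, 29), -1), Add(4, 29))), 1076) = Add(Mul(-896, Mul(Rational(1, 29), Pow(30, -1), 33)), 1076) = Add(Mul(-896, Mul(Rational(1, 29), Rational(1, 30), 33)), 1076) = Add(Mul(-896, Rational(11, 290)), 1076) = Add(Rational(-4928, 145), 1076) = Rational(151092, 145)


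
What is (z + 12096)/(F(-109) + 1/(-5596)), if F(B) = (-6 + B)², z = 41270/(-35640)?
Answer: 60305317783/65940325209 ≈ 0.91454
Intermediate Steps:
z = -4127/3564 (z = 41270*(-1/35640) = -4127/3564 ≈ -1.1580)
(z + 12096)/(F(-109) + 1/(-5596)) = (-4127/3564 + 12096)/((-6 - 109)² + 1/(-5596)) = 43106017/(3564*((-115)² - 1/5596)) = 43106017/(3564*(13225 - 1/5596)) = 43106017/(3564*(74007099/5596)) = (43106017/3564)*(5596/74007099) = 60305317783/65940325209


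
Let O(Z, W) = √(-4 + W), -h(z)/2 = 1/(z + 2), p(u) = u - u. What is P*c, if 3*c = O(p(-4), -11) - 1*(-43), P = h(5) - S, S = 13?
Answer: -1333/7 - 31*I*√15/7 ≈ -190.43 - 17.152*I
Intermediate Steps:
p(u) = 0
h(z) = -2/(2 + z) (h(z) = -2/(z + 2) = -2/(2 + z))
P = -93/7 (P = -2/(2 + 5) - 1*13 = -2/7 - 13 = -93/7 ≈ -13.286)
c = 43/3 + I*√15/3 (c = (√(-4 - 11) - 1*(-43))/3 = (√(-15) + 43)/3 = (I*√15 + 43)/3 = (43 + I*√15)/3 = 43/3 + I*√15/3 ≈ 14.333 + 1.291*I)
P*c = -93*(43/3 + I*√15/3)/7 = -1333/7 - 31*I*√15/7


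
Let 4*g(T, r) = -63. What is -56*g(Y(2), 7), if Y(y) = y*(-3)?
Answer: 882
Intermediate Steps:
Y(y) = -3*y
g(T, r) = -63/4 (g(T, r) = (¼)*(-63) = -63/4)
-56*g(Y(2), 7) = -56*(-63/4) = 882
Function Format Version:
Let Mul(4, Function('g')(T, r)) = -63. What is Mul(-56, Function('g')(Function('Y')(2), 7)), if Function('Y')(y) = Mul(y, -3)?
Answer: 882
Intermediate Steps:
Function('Y')(y) = Mul(-3, y)
Function('g')(T, r) = Rational(-63, 4) (Function('g')(T, r) = Mul(Rational(1, 4), -63) = Rational(-63, 4))
Mul(-56, Function('g')(Function('Y')(2), 7)) = Mul(-56, Rational(-63, 4)) = 882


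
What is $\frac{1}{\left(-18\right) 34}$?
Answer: $- \frac{1}{612} \approx -0.001634$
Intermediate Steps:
$\frac{1}{\left(-18\right) 34} = \frac{1}{-612} = - \frac{1}{612}$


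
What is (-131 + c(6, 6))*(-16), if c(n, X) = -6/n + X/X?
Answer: 2096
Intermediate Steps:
c(n, X) = 1 - 6/n (c(n, X) = -6/n + 1 = 1 - 6/n)
(-131 + c(6, 6))*(-16) = (-131 + (-6 + 6)/6)*(-16) = (-131 + (⅙)*0)*(-16) = (-131 + 0)*(-16) = -131*(-16) = 2096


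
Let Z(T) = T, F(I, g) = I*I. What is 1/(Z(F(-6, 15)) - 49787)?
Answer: -1/49751 ≈ -2.0100e-5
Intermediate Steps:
F(I, g) = I**2
1/(Z(F(-6, 15)) - 49787) = 1/((-6)**2 - 49787) = 1/(36 - 49787) = 1/(-49751) = -1/49751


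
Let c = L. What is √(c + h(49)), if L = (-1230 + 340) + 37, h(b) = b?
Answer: 2*I*√201 ≈ 28.355*I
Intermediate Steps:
L = -853 (L = -890 + 37 = -853)
c = -853
√(c + h(49)) = √(-853 + 49) = √(-804) = 2*I*√201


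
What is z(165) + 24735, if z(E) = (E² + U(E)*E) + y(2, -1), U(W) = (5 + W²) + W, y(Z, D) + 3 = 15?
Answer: 4572147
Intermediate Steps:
y(Z, D) = 12 (y(Z, D) = -3 + 15 = 12)
U(W) = 5 + W + W²
z(E) = 12 + E² + E*(5 + E + E²) (z(E) = (E² + (5 + E + E²)*E) + 12 = (E² + E*(5 + E + E²)) + 12 = 12 + E² + E*(5 + E + E²))
z(165) + 24735 = (12 + 165² + 165*(5 + 165 + 165²)) + 24735 = (12 + 27225 + 165*(5 + 165 + 27225)) + 24735 = (12 + 27225 + 165*27395) + 24735 = (12 + 27225 + 4520175) + 24735 = 4547412 + 24735 = 4572147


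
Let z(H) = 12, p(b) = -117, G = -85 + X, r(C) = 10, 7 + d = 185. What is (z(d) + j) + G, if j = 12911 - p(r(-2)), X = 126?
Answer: 13081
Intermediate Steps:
d = 178 (d = -7 + 185 = 178)
G = 41 (G = -85 + 126 = 41)
j = 13028 (j = 12911 - 1*(-117) = 12911 + 117 = 13028)
(z(d) + j) + G = (12 + 13028) + 41 = 13040 + 41 = 13081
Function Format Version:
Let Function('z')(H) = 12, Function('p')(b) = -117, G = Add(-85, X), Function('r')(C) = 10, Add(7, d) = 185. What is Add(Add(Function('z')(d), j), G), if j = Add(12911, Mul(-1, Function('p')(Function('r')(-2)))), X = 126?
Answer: 13081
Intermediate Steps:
d = 178 (d = Add(-7, 185) = 178)
G = 41 (G = Add(-85, 126) = 41)
j = 13028 (j = Add(12911, Mul(-1, -117)) = Add(12911, 117) = 13028)
Add(Add(Function('z')(d), j), G) = Add(Add(12, 13028), 41) = Add(13040, 41) = 13081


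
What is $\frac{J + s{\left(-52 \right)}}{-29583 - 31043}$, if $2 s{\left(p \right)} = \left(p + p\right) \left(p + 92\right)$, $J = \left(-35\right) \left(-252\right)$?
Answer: $- \frac{3370}{30313} \approx -0.11117$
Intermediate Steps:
$J = 8820$
$s{\left(p \right)} = p \left(92 + p\right)$ ($s{\left(p \right)} = \frac{\left(p + p\right) \left(p + 92\right)}{2} = \frac{2 p \left(92 + p\right)}{2} = p \left(92 + p\right)$)
$\frac{J + s{\left(-52 \right)}}{-29583 - 31043} = \frac{8820 - 52 \left(92 - 52\right)}{-29583 - 31043} = \frac{8820 - 2080}{-60626} = \left(8820 - 2080\right) \left(- \frac{1}{60626}\right) = 6740 \left(- \frac{1}{60626}\right) = - \frac{3370}{30313}$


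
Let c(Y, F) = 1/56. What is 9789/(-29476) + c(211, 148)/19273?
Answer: -2641280189/7953273272 ≈ -0.33210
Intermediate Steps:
c(Y, F) = 1/56
9789/(-29476) + c(211, 148)/19273 = 9789/(-29476) + (1/56)/19273 = 9789*(-1/29476) + (1/56)*(1/19273) = -9789/29476 + 1/1079288 = -2641280189/7953273272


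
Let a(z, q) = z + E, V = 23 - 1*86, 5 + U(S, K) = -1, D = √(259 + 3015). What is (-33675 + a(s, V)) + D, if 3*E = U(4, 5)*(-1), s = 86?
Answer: -33587 + √3274 ≈ -33530.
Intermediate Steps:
D = √3274 ≈ 57.219
U(S, K) = -6 (U(S, K) = -5 - 1 = -6)
E = 2 (E = (-6*(-1))/3 = (⅓)*6 = 2)
V = -63 (V = 23 - 86 = -63)
a(z, q) = 2 + z (a(z, q) = z + 2 = 2 + z)
(-33675 + a(s, V)) + D = (-33675 + (2 + 86)) + √3274 = (-33675 + 88) + √3274 = -33587 + √3274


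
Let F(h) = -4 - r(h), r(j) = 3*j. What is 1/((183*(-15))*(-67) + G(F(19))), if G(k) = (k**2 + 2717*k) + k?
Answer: 1/21838 ≈ 4.5792e-5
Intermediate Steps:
F(h) = -4 - 3*h
G(k) = k**2 + 2718*k
1/((183*(-15))*(-67) + G(F(19))) = 1/((183*(-15))*(-67) + (-4 - 3*19)*(2718 + (-4 - 3*19))) = 1/(-2745*(-67) + (-4 - 57)*(2718 + (-4 - 57))) = 1/(183915 - 61*(2718 - 61)) = 1/(183915 - 61*2657) = 1/(183915 - 162077) = 1/21838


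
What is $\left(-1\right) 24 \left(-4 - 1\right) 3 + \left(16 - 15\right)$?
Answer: $361$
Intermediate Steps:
$\left(-1\right) 24 \left(-4 - 1\right) 3 + \left(16 - 15\right) = - 24 \left(\left(-5\right) 3\right) + \left(16 - 15\right) = \left(-24\right) \left(-15\right) + 1 = 360 + 1 = 361$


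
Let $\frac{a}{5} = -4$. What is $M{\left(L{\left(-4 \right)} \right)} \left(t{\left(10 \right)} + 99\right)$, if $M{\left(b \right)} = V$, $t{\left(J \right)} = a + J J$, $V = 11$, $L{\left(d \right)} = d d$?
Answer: $1969$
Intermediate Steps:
$L{\left(d \right)} = d^{2}$
$a = -20$ ($a = 5 \left(-4\right) = -20$)
$t{\left(J \right)} = -20 + J^{2}$ ($t{\left(J \right)} = -20 + J J = -20 + J^{2}$)
$M{\left(b \right)} = 11$
$M{\left(L{\left(-4 \right)} \right)} \left(t{\left(10 \right)} + 99\right) = 11 \left(\left(-20 + 10^{2}\right) + 99\right) = 11 \left(\left(-20 + 100\right) + 99\right) = 11 \left(80 + 99\right) = 11 \cdot 179 = 1969$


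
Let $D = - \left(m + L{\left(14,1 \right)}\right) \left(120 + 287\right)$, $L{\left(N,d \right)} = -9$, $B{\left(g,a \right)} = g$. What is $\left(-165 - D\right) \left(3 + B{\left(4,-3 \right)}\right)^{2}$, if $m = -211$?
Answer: $-4395545$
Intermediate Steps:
$D = 89540$ ($D = - \left(-211 - 9\right) \left(120 + 287\right) = - \left(-220\right) 407 = \left(-1\right) \left(-89540\right) = 89540$)
$\left(-165 - D\right) \left(3 + B{\left(4,-3 \right)}\right)^{2} = \left(-165 - 89540\right) \left(3 + 4\right)^{2} = \left(-165 - 89540\right) 7^{2} = \left(-89705\right) 49 = -4395545$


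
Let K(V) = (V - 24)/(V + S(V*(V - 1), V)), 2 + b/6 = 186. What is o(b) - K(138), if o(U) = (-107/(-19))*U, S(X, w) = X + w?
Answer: 377654855/60743 ≈ 6217.3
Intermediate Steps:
b = 1104 (b = -12 + 6*186 = -12 + 1116 = 1104)
o(U) = 107*U/19 (o(U) = (-107*(-1/19))*U = 107*U/19)
K(V) = (-24 + V)/(2*V + V*(-1 + V)) (K(V) = (V - 24)/(V + (V*(V - 1) + V)) = (-24 + V)/(V + (V*(-1 + V) + V)) = (-24 + V)/(V + (V + V*(-1 + V))) = (-24 + V)/(2*V + V*(-1 + V)))
o(b) - K(138) = (107/19)*1104 - (-24 + 138)/(138*(1 + 138)) = 118128/19 - 114/(138*139) = 118128/19 - 1*19/3197 = 118128/19 - 19/3197 = 377654855/60743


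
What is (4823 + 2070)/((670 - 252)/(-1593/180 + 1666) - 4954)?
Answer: -20768609/14925642 ≈ -1.3915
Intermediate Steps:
(4823 + 2070)/((670 - 252)/(-1593/180 + 1666) - 4954) = 6893/(418/(-1593*1/180 + 1666) - 4954) = 6893/(418/(-177/20 + 1666) - 4954) = 6893/(418/(33143/20) - 4954) = 6893/(418*(20/33143) - 4954) = 6893/(760/3013 - 4954) = 6893/(-14925642/3013) = 6893*(-3013/14925642) = -20768609/14925642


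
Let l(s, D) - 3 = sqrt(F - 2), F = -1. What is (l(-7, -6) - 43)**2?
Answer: (40 - I*sqrt(3))**2 ≈ 1597.0 - 138.56*I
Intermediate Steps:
l(s, D) = 3 + I*sqrt(3) (l(s, D) = 3 + sqrt(-1 - 2) = 3 + sqrt(-3) = 3 + I*sqrt(3))
(l(-7, -6) - 43)**2 = ((3 + I*sqrt(3)) - 43)**2 = (-40 + I*sqrt(3))**2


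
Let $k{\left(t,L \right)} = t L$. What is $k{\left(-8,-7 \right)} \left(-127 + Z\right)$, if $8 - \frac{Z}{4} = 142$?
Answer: $-37128$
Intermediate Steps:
$Z = -536$ ($Z = 32 - 568 = -536$)
$k{\left(t,L \right)} = L t$
$k{\left(-8,-7 \right)} \left(-127 + Z\right) = \left(-7\right) \left(-8\right) \left(-127 - 536\right) = 56 \left(-663\right) = -37128$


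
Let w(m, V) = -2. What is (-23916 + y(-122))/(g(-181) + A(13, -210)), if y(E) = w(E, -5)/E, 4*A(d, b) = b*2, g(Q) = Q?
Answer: 132625/1586 ≈ 83.622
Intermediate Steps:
A(d, b) = b/2 (A(d, b) = (b*2)/4 = (2*b)/4 = b/2)
y(E) = -2/E
(-23916 + y(-122))/(g(-181) + A(13, -210)) = (-23916 - 2/(-122))/(-181 + (½)*(-210)) = (-23916 - 2*(-1/122))/(-181 - 105) = (-23916 + 1/61)/(-286) = -1458875/61*(-1/286) = 132625/1586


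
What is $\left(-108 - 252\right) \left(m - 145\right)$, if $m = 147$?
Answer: $-720$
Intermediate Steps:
$\left(-108 - 252\right) \left(m - 145\right) = \left(-108 - 252\right) \left(147 - 145\right) = \left(-360\right) 2 = -720$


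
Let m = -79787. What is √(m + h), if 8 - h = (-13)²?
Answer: 2*I*√19987 ≈ 282.75*I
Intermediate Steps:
h = -161 (h = 8 - 1*(-13)² = 8 - 1*169 = 8 - 169 = -161)
√(m + h) = √(-79787 - 161) = √(-79948) = 2*I*√19987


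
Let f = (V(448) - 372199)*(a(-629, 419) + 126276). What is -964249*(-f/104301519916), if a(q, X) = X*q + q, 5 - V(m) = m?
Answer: 1126173194989128/2370489089 ≈ 4.7508e+5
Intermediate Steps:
V(m) = 5 - m
a(q, X) = q + X*q
f = 51388822368 (f = ((5 - 1*448) - 372199)*(-629*(1 + 419) + 126276) = ((5 - 448) - 372199)*(-629*420 + 126276) = (-443 - 372199)*(-264180 + 126276) = -372642*(-137904) = 51388822368)
-964249*(-f/104301519916) = -964249/((-12917*11)/((51388822368/734068))) = -964249/((-142087/(51388822368*(1/734068)))) = -964249/((-142087/12847205592/183517)) = -964249/((-142087*183517/12847205592)) = -964249/(-26075379979/12847205592) = -964249*(-12847205592/26075379979) = 1126173194989128/2370489089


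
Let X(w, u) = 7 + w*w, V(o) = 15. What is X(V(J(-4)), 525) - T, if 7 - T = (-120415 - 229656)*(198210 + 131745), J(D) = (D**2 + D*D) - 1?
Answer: -115507676580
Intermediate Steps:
J(D) = -1 + 2*D**2 (J(D) = (D**2 + D**2) - 1 = 2*D**2 - 1 = -1 + 2*D**2)
X(w, u) = 7 + w**2
T = 115507676812 (T = 7 - (-120415 - 229656)*(198210 + 131745) = 7 - (-350071)*329955 = 7 - 1*(-115507676805) = 7 + 115507676805 = 115507676812)
X(V(J(-4)), 525) - T = (7 + 15**2) - 1*115507676812 = (7 + 225) - 115507676812 = 232 - 115507676812 = -115507676580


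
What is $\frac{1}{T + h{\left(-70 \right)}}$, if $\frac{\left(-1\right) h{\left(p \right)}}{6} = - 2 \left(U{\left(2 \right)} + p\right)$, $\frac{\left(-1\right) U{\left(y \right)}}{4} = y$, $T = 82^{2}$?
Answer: $\frac{1}{5788} \approx 0.00017277$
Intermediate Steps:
$T = 6724$
$U{\left(y \right)} = - 4 y$
$h{\left(p \right)} = -96 + 12 p$ ($h{\left(p \right)} = - 6 \left(- 2 \left(\left(-4\right) 2 + p\right)\right) = - 6 \left(- 2 \left(-8 + p\right)\right) = - 6 \left(16 - 2 p\right) = -96 + 12 p$)
$\frac{1}{T + h{\left(-70 \right)}} = \frac{1}{6724 + \left(-96 + 12 \left(-70\right)\right)} = \frac{1}{6724 - 936} = \frac{1}{5788}$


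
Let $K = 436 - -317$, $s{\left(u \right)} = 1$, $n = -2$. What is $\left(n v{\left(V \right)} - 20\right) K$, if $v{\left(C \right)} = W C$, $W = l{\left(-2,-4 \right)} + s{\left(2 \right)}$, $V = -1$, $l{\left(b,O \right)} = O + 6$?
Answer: $-10542$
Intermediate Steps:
$l{\left(b,O \right)} = 6 + O$
$W = 3$ ($W = \left(6 - 4\right) + 1 = 2 + 1 = 3$)
$v{\left(C \right)} = 3 C$
$K = 753$ ($K = 436 + 317 = 753$)
$\left(n v{\left(V \right)} - 20\right) K = \left(- 2 \cdot 3 \left(-1\right) - 20\right) 753 = \left(\left(-2\right) \left(-3\right) - 20\right) 753 = \left(6 - 20\right) 753 = \left(-14\right) 753 = -10542$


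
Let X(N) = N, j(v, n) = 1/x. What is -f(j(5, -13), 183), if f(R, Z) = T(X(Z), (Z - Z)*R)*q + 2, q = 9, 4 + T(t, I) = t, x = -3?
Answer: -1613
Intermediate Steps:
j(v, n) = -⅓ (j(v, n) = 1/(-3) = -⅓)
T(t, I) = -4 + t
f(R, Z) = -34 + 9*Z (f(R, Z) = (-4 + Z)*9 + 2 = (-36 + 9*Z) + 2 = -34 + 9*Z)
-f(j(5, -13), 183) = -(-34 + 9*183) = -(-34 + 1647) = -1*1613 = -1613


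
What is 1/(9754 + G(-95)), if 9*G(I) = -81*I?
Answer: 1/10609 ≈ 9.4260e-5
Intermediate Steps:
G(I) = -9*I (G(I) = (-81*I)/9 = -9*I)
1/(9754 + G(-95)) = 1/(9754 - 9*(-95)) = 1/(9754 + 855) = 1/10609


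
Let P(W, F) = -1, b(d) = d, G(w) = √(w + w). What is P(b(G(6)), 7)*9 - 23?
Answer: -32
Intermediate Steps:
G(w) = √2*√w (G(w) = √(2*w) = √2*√w)
P(b(G(6)), 7)*9 - 23 = -1*9 - 23 = -9 - 23 = -32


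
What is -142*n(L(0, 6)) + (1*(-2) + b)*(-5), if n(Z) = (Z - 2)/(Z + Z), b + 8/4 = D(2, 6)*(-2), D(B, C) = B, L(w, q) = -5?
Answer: -297/5 ≈ -59.400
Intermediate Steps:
b = -6 (b = -2 + 2*(-2) = -2 - 4 = -6)
n(Z) = (-2 + Z)/(2*Z) (n(Z) = (-2 + Z)/((2*Z)) = (-2 + Z)*(1/(2*Z)) = (-2 + Z)/(2*Z))
-142*n(L(0, 6)) + (1*(-2) + b)*(-5) = -71*(-2 - 5)/(-5) + (1*(-2) - 6)*(-5) = -71*(-1)*(-7)/5 + (-2 - 6)*(-5) = -142*7/10 - 8*(-5) = -497/5 + 40 = -297/5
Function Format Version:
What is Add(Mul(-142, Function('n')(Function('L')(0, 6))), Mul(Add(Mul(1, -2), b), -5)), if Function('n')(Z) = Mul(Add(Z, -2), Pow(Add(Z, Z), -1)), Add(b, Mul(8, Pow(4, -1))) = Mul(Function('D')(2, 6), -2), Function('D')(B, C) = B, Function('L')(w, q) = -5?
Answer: Rational(-297, 5) ≈ -59.400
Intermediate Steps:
b = -6 (b = Add(-2, Mul(2, -2)) = Add(-2, -4) = -6)
Function('n')(Z) = Mul(Rational(1, 2), Pow(Z, -1), Add(-2, Z)) (Function('n')(Z) = Mul(Add(-2, Z), Pow(Mul(2, Z), -1)) = Mul(Add(-2, Z), Mul(Rational(1, 2), Pow(Z, -1))) = Mul(Rational(1, 2), Pow(Z, -1), Add(-2, Z)))
Add(Mul(-142, Function('n')(Function('L')(0, 6))), Mul(Add(Mul(1, -2), b), -5)) = Add(Mul(-142, Mul(Rational(1, 2), Pow(-5, -1), Add(-2, -5))), Mul(Add(Mul(1, -2), -6), -5)) = Add(Mul(-142, Mul(Rational(1, 2), Rational(-1, 5), -7)), Mul(Add(-2, -6), -5)) = Add(Mul(-142, Rational(7, 10)), Mul(-8, -5)) = Add(Rational(-497, 5), 40) = Rational(-297, 5)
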